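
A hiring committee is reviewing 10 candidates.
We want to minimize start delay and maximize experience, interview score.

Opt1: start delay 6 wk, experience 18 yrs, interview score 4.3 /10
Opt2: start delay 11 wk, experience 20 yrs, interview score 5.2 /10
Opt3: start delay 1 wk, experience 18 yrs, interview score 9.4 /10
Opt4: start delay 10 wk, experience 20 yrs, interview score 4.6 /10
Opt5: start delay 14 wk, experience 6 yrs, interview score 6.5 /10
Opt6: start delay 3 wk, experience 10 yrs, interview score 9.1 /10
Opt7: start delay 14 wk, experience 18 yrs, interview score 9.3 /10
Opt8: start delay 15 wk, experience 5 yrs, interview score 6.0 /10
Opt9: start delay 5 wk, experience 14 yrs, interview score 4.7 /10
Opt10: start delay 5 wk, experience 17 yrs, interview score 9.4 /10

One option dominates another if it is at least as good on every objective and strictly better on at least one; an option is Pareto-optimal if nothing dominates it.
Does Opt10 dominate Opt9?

Yes

Opt10 vs Opt9: start delay 5≤5, experience 17≥14, interview score 9.4≥4.7 — Opt10 is at least as good on every objective with at least one strict improvement.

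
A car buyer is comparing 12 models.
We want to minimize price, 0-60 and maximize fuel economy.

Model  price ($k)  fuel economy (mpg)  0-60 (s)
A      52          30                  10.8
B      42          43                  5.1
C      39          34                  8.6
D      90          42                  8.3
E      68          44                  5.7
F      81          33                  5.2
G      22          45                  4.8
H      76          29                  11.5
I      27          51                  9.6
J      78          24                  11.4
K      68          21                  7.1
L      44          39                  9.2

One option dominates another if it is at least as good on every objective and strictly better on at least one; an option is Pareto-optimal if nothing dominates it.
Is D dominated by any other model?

Yes

B vs D: price 42≤90, fuel economy 43≥42, 0-60 5.1≤8.3 — B is at least as good on every objective and strictly better on at least one, so B dominates D.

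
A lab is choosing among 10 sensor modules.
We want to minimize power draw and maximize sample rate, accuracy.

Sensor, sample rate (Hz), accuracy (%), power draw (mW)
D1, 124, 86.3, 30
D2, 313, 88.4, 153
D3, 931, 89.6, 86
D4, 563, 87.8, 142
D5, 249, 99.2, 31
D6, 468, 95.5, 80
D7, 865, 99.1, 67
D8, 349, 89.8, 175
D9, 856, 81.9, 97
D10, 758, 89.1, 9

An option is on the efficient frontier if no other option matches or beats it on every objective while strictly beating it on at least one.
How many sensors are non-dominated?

4

D1: dominated by D10 (sample rate 758≥124, accuracy 89.1≥86.3, power draw 9≤30).
D2: dominated by D3 (sample rate 931≥313, accuracy 89.6≥88.4, power draw 86≤153).
D3: not dominated (best sample rate).
D4: dominated by D3 (sample rate 931≥563, accuracy 89.6≥87.8, power draw 86≤142).
D5: not dominated (best accuracy).
D6: dominated by D7 (sample rate 865≥468, accuracy 99.1≥95.5, power draw 67≤80).
D7: not dominated.
D8: dominated by D6 (sample rate 468≥349, accuracy 95.5≥89.8, power draw 80≤175).
D9: dominated by D3 (sample rate 931≥856, accuracy 89.6≥81.9, power draw 86≤97).
D10: not dominated (best power draw).
Pareto-optimal: D3, D5, D7, D10 → 4.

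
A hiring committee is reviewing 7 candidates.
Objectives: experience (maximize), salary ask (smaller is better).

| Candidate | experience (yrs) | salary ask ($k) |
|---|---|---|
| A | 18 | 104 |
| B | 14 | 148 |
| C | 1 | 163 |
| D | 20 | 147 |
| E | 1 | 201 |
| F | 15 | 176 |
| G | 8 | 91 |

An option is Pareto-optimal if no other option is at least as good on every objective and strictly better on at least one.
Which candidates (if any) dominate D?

none

A: worse on experience (18 vs 20).
B: worse on experience (14 vs 20).
C: worse on experience (1 vs 20).
E: worse on experience (1 vs 20).
F: worse on experience (15 vs 20).
G: worse on experience (8 vs 20).
No option dominates D.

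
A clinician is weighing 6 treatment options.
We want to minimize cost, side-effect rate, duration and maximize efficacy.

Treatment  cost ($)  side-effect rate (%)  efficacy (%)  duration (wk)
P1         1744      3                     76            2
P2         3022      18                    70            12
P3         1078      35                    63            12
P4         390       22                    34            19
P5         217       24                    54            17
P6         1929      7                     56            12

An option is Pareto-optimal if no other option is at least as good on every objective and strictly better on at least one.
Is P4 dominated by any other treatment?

P1: worse on cost (1744 vs 390).
P2: worse on cost (3022 vs 390).
P3: worse on cost (1078 vs 390).
P5: worse on side-effect rate (24 vs 22).
P6: worse on cost (1929 vs 390).
No option is at least as good as P4 on every objective and strictly better on one.

No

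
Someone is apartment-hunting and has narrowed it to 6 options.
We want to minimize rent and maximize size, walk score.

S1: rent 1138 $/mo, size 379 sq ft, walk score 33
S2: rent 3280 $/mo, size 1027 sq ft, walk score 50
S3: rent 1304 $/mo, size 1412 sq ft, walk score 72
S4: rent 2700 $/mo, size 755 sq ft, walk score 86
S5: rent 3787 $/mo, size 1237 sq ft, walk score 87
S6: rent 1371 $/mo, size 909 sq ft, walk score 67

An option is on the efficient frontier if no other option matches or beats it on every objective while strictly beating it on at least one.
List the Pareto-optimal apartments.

S1: not dominated (best rent).
S2: dominated by S3 (rent 1304≤3280, size 1412≥1027, walk score 72≥50).
S3: not dominated (best size).
S4: not dominated.
S5: not dominated (best walk score).
S6: dominated by S3 (rent 1304≤1371, size 1412≥909, walk score 72≥67).

S1, S3, S4, S5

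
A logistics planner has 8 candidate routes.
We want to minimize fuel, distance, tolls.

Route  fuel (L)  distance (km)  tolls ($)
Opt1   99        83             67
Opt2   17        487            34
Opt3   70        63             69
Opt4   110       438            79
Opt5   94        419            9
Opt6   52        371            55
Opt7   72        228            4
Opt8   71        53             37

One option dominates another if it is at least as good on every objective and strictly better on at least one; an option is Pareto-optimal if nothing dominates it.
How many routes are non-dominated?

Opt1: dominated by Opt8 (fuel 71≤99, distance 53≤83, tolls 37≤67).
Opt2: not dominated (best fuel).
Opt3: not dominated.
Opt4: dominated by Opt1 (fuel 99≤110, distance 83≤438, tolls 67≤79).
Opt5: dominated by Opt7 (fuel 72≤94, distance 228≤419, tolls 4≤9).
Opt6: not dominated.
Opt7: not dominated (best tolls).
Opt8: not dominated (best distance).
Pareto-optimal: Opt2, Opt3, Opt6, Opt7, Opt8 → 5.

5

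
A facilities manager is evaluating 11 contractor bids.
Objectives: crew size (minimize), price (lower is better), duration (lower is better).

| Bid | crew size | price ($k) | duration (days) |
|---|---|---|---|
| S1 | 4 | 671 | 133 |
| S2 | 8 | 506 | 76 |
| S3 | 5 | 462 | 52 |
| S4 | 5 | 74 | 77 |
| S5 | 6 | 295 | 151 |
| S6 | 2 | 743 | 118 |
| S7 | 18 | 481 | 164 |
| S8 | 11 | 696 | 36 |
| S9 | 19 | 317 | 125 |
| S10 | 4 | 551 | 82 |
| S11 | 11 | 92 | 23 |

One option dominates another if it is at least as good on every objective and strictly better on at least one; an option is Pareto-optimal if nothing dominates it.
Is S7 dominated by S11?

S11 vs S7: crew size 11≤18, price 92≤481, duration 23≤164 — S11 is at least as good on every objective with at least one strict improvement.

Yes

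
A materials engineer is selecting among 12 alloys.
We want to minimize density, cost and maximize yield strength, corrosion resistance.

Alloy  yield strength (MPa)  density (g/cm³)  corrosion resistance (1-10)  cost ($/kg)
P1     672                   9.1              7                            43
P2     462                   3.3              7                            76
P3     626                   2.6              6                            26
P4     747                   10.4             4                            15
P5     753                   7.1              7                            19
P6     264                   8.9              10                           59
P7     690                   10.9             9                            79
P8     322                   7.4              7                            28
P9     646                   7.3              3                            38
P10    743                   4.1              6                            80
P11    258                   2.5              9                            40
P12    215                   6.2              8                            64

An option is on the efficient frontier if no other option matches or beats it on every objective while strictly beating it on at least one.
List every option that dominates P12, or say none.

P11

P11: yield strength 258≥215, density 2.5≤6.2, corrosion resistance 9≥8, cost 40≤64 — dominates P12.
Others (P1, P2, P3, P4, P5, P6, P7, P8, P9, P10) are each worse than P12 on at least one objective.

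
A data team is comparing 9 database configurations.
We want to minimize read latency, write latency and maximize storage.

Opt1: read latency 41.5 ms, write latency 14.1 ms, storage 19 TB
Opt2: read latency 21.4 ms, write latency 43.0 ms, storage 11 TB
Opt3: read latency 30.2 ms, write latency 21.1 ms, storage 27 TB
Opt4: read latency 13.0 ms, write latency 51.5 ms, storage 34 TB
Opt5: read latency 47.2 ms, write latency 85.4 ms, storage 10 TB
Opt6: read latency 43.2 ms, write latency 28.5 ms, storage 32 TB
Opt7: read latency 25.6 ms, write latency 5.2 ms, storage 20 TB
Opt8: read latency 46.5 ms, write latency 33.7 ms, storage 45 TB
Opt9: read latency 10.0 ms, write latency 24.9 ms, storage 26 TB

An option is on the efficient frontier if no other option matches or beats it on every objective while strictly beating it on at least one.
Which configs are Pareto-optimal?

Opt1: dominated by Opt7 (read latency 25.6≤41.5, write latency 5.2≤14.1, storage 20≥19).
Opt2: dominated by Opt9 (read latency 10.0≤21.4, write latency 24.9≤43.0, storage 26≥11).
Opt3: not dominated.
Opt4: not dominated.
Opt5: dominated by Opt1 (read latency 41.5≤47.2, write latency 14.1≤85.4, storage 19≥10).
Opt6: not dominated.
Opt7: not dominated (best write latency).
Opt8: not dominated (best storage).
Opt9: not dominated (best read latency).

Opt3, Opt4, Opt6, Opt7, Opt8, Opt9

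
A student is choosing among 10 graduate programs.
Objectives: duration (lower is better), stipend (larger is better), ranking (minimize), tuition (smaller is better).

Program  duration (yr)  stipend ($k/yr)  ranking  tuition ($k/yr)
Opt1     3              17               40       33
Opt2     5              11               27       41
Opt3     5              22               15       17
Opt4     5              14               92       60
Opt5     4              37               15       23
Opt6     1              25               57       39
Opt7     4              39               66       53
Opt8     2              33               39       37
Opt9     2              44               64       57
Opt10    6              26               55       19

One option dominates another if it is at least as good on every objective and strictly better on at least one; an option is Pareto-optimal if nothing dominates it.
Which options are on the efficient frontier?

Opt1, Opt3, Opt5, Opt6, Opt7, Opt8, Opt9, Opt10

Opt1: not dominated.
Opt2: dominated by Opt3 (duration 5≤5, stipend 22≥11, ranking 15≤27, tuition 17≤41).
Opt3: not dominated (best tuition).
Opt4: dominated by Opt1 (duration 3≤5, stipend 17≥14, ranking 40≤92, tuition 33≤60).
Opt5: not dominated.
Opt6: not dominated (best duration).
Opt7: not dominated.
Opt8: not dominated.
Opt9: not dominated (best stipend).
Opt10: not dominated.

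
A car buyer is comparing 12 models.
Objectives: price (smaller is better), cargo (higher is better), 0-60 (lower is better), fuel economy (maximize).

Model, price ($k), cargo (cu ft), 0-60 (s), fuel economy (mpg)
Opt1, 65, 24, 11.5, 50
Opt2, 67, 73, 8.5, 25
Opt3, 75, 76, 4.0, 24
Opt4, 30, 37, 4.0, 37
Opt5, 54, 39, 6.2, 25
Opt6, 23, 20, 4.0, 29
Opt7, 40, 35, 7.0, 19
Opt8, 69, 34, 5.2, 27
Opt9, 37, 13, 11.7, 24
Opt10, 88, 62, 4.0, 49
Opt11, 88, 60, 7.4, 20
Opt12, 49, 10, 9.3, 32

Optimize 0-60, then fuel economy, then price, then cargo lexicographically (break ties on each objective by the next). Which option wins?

Opt10

First minimize 0-60: best is 4.0, kept {Opt3, Opt4, Opt6, Opt10}.
Then maximize fuel economy: best is 49, kept {Opt10}.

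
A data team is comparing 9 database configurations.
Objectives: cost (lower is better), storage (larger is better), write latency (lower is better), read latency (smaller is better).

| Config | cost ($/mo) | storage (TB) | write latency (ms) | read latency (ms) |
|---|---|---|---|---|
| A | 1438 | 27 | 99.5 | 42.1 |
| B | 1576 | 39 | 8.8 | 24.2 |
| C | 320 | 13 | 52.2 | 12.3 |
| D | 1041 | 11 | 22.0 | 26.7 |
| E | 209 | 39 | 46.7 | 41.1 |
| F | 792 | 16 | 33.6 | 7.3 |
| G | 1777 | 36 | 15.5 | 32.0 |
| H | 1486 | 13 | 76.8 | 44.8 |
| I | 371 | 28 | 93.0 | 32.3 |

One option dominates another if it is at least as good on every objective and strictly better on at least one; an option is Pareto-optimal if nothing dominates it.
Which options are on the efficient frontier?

A: dominated by E (cost 209≤1438, storage 39≥27, write latency 46.7≤99.5, read latency 41.1≤42.1).
B: not dominated (best write latency).
C: not dominated.
D: not dominated.
E: not dominated (best cost).
F: not dominated (best read latency).
G: dominated by B (cost 1576≤1777, storage 39≥36, write latency 8.8≤15.5, read latency 24.2≤32.0).
H: dominated by C (cost 320≤1486, storage 13≥13, write latency 52.2≤76.8, read latency 12.3≤44.8).
I: not dominated.

B, C, D, E, F, I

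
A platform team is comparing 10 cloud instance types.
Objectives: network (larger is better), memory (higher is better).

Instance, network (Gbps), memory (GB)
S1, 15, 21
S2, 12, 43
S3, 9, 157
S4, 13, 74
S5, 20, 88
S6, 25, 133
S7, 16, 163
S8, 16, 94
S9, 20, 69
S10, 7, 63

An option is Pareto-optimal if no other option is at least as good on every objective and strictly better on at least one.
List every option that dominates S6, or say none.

S1: worse on network (15 vs 25).
S2: worse on network (12 vs 25).
S3: worse on network (9 vs 25).
S4: worse on network (13 vs 25).
S5: worse on network (20 vs 25).
S7: worse on network (16 vs 25).
S8: worse on network (16 vs 25).
S9: worse on network (20 vs 25).
S10: worse on network (7 vs 25).
No option dominates S6.

none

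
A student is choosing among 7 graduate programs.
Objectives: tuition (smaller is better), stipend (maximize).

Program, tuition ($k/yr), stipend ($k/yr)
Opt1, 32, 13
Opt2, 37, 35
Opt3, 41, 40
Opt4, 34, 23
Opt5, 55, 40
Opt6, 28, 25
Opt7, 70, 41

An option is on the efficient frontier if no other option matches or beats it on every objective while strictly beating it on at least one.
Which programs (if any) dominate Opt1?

Opt6

Opt6: tuition 28≤32, stipend 25≥13 — dominates Opt1.
Others (Opt2, Opt3, Opt4, Opt5, Opt7) are each worse than Opt1 on at least one objective.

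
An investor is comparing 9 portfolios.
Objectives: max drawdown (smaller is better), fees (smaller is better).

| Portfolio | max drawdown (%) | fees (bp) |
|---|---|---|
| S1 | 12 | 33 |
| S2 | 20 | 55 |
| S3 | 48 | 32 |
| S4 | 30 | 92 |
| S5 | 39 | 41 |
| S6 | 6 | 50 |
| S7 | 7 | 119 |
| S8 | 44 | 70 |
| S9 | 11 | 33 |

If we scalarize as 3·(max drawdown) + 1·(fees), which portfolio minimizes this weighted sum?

S1: 3·12 + 1·33 = 69
S2: 3·20 + 1·55 = 115
S3: 3·48 + 1·32 = 176
S4: 3·30 + 1·92 = 182
S5: 3·39 + 1·41 = 158
S6: 3·6 + 1·50 = 68
S7: 3·7 + 1·119 = 140
S8: 3·44 + 1·70 = 202
S9: 3·11 + 1·33 = 66
Lowest: S9 at 66.

S9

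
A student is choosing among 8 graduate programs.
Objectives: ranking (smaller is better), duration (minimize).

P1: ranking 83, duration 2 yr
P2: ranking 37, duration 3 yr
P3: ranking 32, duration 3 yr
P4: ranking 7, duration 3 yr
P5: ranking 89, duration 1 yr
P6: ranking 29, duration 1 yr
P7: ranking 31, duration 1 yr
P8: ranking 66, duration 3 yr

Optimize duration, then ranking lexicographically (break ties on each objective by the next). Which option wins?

P6

First minimize duration: best is 1, kept {P5, P6, P7}.
Then minimize ranking: best is 29, kept {P6}.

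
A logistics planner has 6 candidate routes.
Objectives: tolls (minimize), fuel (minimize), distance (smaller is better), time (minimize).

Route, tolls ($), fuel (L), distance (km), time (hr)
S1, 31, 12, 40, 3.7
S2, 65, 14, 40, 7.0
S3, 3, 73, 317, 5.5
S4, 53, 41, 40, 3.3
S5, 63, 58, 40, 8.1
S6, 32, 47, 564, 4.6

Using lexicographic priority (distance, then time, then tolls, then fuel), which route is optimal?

First minimize distance: best is 40, kept {S1, S2, S4, S5}.
Then minimize time: best is 3.3, kept {S4}.

S4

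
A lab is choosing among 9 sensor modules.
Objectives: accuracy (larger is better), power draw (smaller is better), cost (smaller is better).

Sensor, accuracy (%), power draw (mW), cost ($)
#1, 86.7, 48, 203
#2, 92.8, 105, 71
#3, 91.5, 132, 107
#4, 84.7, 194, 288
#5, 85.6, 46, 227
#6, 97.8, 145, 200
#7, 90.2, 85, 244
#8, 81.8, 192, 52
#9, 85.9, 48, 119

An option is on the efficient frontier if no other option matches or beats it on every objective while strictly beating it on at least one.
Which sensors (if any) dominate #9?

none

#1: worse on cost (203 vs 119).
#2: worse on power draw (105 vs 48).
#3: worse on power draw (132 vs 48).
#4: worse on accuracy (84.7 vs 85.9).
#5: worse on accuracy (85.6 vs 85.9).
#6: worse on power draw (145 vs 48).
#7: worse on power draw (85 vs 48).
#8: worse on accuracy (81.8 vs 85.9).
No option dominates #9.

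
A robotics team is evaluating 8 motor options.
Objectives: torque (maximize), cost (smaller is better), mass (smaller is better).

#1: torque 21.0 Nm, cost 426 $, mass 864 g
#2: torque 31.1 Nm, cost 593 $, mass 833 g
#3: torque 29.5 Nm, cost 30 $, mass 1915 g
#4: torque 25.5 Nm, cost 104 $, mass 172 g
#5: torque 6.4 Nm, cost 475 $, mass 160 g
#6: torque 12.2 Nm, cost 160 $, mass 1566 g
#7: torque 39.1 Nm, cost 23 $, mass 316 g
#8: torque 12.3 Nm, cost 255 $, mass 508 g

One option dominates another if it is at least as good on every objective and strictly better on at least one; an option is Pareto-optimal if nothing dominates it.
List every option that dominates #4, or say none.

none

#1: worse on torque (21.0 vs 25.5).
#2: worse on cost (593 vs 104).
#3: worse on mass (1915 vs 172).
#5: worse on torque (6.4 vs 25.5).
#6: worse on torque (12.2 vs 25.5).
#7: worse on mass (316 vs 172).
#8: worse on torque (12.3 vs 25.5).
No option dominates #4.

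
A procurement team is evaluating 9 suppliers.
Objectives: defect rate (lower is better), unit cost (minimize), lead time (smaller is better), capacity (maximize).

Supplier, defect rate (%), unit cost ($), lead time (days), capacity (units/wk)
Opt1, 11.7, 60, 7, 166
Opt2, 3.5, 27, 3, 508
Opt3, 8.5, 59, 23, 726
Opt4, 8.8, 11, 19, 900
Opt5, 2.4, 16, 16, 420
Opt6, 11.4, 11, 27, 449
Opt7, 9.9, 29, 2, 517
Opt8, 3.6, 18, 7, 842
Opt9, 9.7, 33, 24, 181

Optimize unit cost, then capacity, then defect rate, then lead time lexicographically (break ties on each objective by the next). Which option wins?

Opt4

First minimize unit cost: best is 11, kept {Opt4, Opt6}.
Then maximize capacity: best is 900, kept {Opt4}.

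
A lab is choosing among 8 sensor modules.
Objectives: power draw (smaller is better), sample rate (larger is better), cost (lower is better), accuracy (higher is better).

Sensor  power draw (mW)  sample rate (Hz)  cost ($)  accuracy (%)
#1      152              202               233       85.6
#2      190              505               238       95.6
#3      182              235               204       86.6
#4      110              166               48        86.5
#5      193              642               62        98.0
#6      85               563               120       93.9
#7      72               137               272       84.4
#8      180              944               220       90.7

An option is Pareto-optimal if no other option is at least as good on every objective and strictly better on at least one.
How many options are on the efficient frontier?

#1: dominated by #6 (power draw 85≤152, sample rate 563≥202, cost 120≤233, accuracy 93.9≥85.6).
#2: not dominated.
#3: dominated by #6 (power draw 85≤182, sample rate 563≥235, cost 120≤204, accuracy 93.9≥86.6).
#4: not dominated (best cost).
#5: not dominated (best accuracy).
#6: not dominated.
#7: not dominated (best power draw).
#8: not dominated (best sample rate).
Pareto-optimal: #2, #4, #5, #6, #7, #8 → 6.

6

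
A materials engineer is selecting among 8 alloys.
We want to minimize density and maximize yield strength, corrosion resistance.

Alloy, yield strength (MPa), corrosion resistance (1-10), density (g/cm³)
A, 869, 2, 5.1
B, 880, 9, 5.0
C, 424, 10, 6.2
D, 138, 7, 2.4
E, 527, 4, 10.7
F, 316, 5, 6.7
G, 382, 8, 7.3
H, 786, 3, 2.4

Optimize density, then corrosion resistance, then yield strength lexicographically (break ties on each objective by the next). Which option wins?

First minimize density: best is 2.4, kept {D, H}.
Then maximize corrosion resistance: best is 7, kept {D}.

D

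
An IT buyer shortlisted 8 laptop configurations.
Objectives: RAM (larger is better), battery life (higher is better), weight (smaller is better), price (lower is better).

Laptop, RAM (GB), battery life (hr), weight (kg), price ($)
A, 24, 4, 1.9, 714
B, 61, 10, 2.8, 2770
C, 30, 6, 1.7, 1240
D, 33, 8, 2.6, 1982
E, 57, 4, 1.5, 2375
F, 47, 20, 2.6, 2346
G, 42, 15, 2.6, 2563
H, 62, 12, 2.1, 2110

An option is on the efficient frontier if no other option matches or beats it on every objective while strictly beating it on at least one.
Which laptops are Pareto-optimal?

A, C, D, E, F, H

A: not dominated (best price).
B: dominated by H (RAM 62≥61, battery life 12≥10, weight 2.1≤2.8, price 2110≤2770).
C: not dominated.
D: not dominated.
E: not dominated (best weight).
F: not dominated (best battery life).
G: dominated by F (RAM 47≥42, battery life 20≥15, weight 2.6≤2.6, price 2346≤2563).
H: not dominated (best RAM).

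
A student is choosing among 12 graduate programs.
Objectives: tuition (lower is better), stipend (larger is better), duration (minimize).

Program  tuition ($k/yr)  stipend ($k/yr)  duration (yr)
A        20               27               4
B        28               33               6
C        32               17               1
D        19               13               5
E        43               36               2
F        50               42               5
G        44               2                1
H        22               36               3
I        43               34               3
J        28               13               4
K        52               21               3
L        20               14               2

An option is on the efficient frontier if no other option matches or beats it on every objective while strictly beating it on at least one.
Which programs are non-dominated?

A, C, D, E, F, H, L

A: not dominated.
B: dominated by H (tuition 22≤28, stipend 36≥33, duration 3≤6).
C: not dominated.
D: not dominated (best tuition).
E: not dominated.
F: not dominated (best stipend).
G: dominated by C (tuition 32≤44, stipend 17≥2, duration 1≤1).
H: not dominated.
I: dominated by E (tuition 43≤43, stipend 36≥34, duration 2≤3).
J: dominated by A (tuition 20≤28, stipend 27≥13, duration 4≤4).
K: dominated by E (tuition 43≤52, stipend 36≥21, duration 2≤3).
L: not dominated.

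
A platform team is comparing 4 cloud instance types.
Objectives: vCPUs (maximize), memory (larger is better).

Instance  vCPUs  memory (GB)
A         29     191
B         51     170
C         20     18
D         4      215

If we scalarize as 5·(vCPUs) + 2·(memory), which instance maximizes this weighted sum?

B

A: 5·29 + 2·191 = 527
B: 5·51 + 2·170 = 595
C: 5·20 + 2·18 = 136
D: 5·4 + 2·215 = 450
Highest: B at 595.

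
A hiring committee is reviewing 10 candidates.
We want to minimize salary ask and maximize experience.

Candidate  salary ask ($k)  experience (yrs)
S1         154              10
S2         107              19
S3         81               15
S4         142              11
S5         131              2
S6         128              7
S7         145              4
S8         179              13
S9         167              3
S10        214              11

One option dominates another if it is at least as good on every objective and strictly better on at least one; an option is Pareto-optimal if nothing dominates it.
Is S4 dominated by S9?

S9 vs S4: S9 is worse on salary ask (167 vs 142), so it does not dominate S4.

No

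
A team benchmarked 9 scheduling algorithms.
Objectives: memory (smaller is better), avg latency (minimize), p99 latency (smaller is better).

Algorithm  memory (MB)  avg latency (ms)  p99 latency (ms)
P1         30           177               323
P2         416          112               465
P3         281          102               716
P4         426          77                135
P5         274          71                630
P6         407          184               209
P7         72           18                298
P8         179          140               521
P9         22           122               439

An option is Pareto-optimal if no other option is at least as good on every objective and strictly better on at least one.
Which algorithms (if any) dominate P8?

P7: memory 72≤179, avg latency 18≤140, p99 latency 298≤521 — dominates P8.
P9: memory 22≤179, avg latency 122≤140, p99 latency 439≤521 — dominates P8.
Others (P1, P2, P3, P4, P5, P6) are each worse than P8 on at least one objective.

P7, P9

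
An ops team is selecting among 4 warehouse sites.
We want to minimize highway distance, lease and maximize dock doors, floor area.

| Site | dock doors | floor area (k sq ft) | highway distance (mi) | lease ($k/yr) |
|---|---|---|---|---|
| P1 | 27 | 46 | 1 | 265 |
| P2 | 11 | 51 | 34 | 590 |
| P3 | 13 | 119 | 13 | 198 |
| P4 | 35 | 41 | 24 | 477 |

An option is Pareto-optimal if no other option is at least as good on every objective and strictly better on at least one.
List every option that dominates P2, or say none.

P3: dock doors 13≥11, floor area 119≥51, highway distance 13≤34, lease 198≤590 — dominates P2.
Others (P1, P4) are each worse than P2 on at least one objective.

P3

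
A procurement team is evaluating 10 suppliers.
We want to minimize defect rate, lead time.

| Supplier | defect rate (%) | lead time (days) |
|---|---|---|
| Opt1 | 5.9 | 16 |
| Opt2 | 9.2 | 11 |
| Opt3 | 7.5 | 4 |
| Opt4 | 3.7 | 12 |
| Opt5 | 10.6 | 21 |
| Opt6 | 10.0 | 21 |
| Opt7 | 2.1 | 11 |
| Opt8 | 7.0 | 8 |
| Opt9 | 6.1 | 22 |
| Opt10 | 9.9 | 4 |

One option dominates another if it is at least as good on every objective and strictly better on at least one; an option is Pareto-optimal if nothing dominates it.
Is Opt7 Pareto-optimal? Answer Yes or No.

Yes

Opt1: worse on defect rate (5.9 vs 2.1).
Opt2: worse on defect rate (9.2 vs 2.1).
Opt3: worse on defect rate (7.5 vs 2.1).
Opt4: worse on defect rate (3.7 vs 2.1).
Opt5: worse on defect rate (10.6 vs 2.1).
Opt6: worse on defect rate (10.0 vs 2.1).
Opt8: worse on defect rate (7.0 vs 2.1).
Opt9: worse on defect rate (6.1 vs 2.1).
Opt10: worse on defect rate (9.9 vs 2.1).
No option is at least as good as Opt7 on every objective and strictly better on one.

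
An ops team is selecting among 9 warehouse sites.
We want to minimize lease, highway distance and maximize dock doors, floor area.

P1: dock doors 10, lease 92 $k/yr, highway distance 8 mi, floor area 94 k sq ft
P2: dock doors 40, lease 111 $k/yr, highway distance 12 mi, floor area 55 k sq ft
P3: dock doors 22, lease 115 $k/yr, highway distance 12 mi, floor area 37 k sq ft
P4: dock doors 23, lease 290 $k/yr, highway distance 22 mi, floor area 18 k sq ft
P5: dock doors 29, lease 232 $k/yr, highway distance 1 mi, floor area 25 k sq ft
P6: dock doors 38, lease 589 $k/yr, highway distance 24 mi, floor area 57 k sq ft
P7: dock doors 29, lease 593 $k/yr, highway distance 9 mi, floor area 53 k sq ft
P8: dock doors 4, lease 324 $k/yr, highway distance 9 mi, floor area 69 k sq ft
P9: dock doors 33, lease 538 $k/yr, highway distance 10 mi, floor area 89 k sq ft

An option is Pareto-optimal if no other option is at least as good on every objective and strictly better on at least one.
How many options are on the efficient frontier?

P1: not dominated (best lease).
P2: not dominated (best dock doors).
P3: dominated by P2 (dock doors 40≥22, lease 111≤115, highway distance 12≤12, floor area 55≥37).
P4: dominated by P2 (dock doors 40≥23, lease 111≤290, highway distance 12≤22, floor area 55≥18).
P5: not dominated (best highway distance).
P6: not dominated.
P7: not dominated.
P8: dominated by P1 (dock doors 10≥4, lease 92≤324, highway distance 8≤9, floor area 94≥69).
P9: not dominated.
Pareto-optimal: P1, P2, P5, P6, P7, P9 → 6.

6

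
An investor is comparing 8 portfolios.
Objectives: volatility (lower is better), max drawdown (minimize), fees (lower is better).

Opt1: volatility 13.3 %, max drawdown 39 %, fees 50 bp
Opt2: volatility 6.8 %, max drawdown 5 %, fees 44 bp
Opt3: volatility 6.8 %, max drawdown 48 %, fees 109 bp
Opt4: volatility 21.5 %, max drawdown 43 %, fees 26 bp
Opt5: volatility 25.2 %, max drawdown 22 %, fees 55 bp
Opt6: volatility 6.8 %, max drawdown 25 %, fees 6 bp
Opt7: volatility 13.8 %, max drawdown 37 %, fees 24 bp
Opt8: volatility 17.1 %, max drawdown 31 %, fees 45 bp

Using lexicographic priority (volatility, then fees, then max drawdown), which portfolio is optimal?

First minimize volatility: best is 6.8, kept {Opt2, Opt3, Opt6}.
Then minimize fees: best is 6, kept {Opt6}.

Opt6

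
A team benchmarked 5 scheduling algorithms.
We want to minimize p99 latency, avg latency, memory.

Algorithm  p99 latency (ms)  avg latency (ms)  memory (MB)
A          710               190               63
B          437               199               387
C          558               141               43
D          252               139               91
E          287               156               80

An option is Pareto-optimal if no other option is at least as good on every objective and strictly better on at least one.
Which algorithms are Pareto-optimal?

A: dominated by C (p99 latency 558≤710, avg latency 141≤190, memory 43≤63).
B: dominated by D (p99 latency 252≤437, avg latency 139≤199, memory 91≤387).
C: not dominated (best memory).
D: not dominated (best p99 latency).
E: not dominated.

C, D, E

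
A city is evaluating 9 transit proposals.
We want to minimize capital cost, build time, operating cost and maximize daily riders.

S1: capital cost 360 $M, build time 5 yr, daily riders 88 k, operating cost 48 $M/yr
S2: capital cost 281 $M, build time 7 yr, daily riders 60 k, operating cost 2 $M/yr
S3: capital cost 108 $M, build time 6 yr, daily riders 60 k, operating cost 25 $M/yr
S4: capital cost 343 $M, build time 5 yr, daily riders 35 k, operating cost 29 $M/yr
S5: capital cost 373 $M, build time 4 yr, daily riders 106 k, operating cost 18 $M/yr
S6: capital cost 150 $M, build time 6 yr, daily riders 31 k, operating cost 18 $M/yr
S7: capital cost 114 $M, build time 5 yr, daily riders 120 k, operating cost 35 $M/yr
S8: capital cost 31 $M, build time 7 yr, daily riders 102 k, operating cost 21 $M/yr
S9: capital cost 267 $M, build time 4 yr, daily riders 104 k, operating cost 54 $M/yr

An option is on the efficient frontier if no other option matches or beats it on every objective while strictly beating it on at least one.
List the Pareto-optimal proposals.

S1: dominated by S7 (capital cost 114≤360, build time 5≤5, daily riders 120≥88, operating cost 35≤48).
S2: not dominated (best operating cost).
S3: not dominated.
S4: not dominated.
S5: not dominated.
S6: not dominated.
S7: not dominated (best daily riders).
S8: not dominated (best capital cost).
S9: not dominated.

S2, S3, S4, S5, S6, S7, S8, S9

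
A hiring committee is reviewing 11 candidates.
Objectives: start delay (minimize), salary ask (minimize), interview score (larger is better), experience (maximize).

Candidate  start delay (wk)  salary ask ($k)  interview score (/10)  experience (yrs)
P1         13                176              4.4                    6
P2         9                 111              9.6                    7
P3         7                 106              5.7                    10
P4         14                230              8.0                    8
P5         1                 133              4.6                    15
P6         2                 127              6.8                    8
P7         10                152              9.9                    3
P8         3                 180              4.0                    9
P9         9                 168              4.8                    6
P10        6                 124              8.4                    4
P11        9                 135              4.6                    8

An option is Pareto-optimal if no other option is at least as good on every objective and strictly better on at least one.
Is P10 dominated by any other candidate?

P1: worse on start delay (13 vs 6).
P2: worse on start delay (9 vs 6).
P3: worse on start delay (7 vs 6).
P4: worse on start delay (14 vs 6).
P5: worse on salary ask (133 vs 124).
P6: worse on salary ask (127 vs 124).
P7: worse on start delay (10 vs 6).
P8: worse on salary ask (180 vs 124).
P9: worse on start delay (9 vs 6).
P11: worse on start delay (9 vs 6).
No option is at least as good as P10 on every objective and strictly better on one.

No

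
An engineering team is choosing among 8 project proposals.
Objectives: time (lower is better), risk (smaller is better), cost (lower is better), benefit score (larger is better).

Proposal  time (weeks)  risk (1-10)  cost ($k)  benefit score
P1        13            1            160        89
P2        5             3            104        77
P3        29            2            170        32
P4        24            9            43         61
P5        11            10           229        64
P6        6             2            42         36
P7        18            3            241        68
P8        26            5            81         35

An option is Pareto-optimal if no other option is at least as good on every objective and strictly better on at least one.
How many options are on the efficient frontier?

4

P1: not dominated (best risk).
P2: not dominated (best time).
P3: dominated by P1 (time 13≤29, risk 1≤2, cost 160≤170, benefit score 89≥32).
P4: not dominated.
P5: dominated by P2 (time 5≤11, risk 3≤10, cost 104≤229, benefit score 77≥64).
P6: not dominated (best cost).
P7: dominated by P1 (time 13≤18, risk 1≤3, cost 160≤241, benefit score 89≥68).
P8: dominated by P6 (time 6≤26, risk 2≤5, cost 42≤81, benefit score 36≥35).
Pareto-optimal: P1, P2, P4, P6 → 4.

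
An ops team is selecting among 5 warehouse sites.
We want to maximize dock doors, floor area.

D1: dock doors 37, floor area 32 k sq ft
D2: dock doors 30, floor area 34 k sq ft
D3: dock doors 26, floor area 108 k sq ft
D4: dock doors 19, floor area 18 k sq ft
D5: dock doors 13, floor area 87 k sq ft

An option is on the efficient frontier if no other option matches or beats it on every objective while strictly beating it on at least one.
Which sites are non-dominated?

D1, D2, D3

D1: not dominated (best dock doors).
D2: not dominated.
D3: not dominated (best floor area).
D4: dominated by D1 (dock doors 37≥19, floor area 32≥18).
D5: dominated by D3 (dock doors 26≥13, floor area 108≥87).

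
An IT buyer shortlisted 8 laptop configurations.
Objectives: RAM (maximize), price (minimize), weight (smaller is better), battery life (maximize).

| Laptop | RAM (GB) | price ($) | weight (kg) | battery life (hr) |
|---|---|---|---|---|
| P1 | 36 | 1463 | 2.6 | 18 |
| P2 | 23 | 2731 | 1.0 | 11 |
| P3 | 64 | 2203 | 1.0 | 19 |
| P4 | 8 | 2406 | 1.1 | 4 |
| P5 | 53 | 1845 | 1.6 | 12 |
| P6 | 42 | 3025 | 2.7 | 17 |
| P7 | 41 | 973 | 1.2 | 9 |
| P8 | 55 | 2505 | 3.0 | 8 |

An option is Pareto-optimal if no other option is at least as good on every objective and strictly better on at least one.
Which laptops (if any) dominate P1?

none

P2: worse on RAM (23 vs 36).
P3: worse on price (2203 vs 1463).
P4: worse on RAM (8 vs 36).
P5: worse on price (1845 vs 1463).
P6: worse on price (3025 vs 1463).
P7: worse on battery life (9 vs 18).
P8: worse on price (2505 vs 1463).
No option dominates P1.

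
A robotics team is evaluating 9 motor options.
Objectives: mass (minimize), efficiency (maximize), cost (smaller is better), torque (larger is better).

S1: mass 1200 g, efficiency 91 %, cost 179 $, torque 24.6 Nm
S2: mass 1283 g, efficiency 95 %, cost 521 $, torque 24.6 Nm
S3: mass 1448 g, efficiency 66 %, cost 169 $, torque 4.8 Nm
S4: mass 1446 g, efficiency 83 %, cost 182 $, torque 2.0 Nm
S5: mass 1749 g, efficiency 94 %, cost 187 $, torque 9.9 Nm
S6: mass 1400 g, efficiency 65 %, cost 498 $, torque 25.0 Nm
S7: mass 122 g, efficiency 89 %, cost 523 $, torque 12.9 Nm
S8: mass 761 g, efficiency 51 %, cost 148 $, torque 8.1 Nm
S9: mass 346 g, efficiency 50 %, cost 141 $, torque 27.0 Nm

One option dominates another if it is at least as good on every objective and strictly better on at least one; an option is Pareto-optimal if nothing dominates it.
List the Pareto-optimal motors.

S1, S2, S3, S5, S6, S7, S8, S9

S1: not dominated.
S2: not dominated (best efficiency).
S3: not dominated.
S4: dominated by S1 (mass 1200≤1446, efficiency 91≥83, cost 179≤182, torque 24.6≥2.0).
S5: not dominated.
S6: not dominated.
S7: not dominated (best mass).
S8: not dominated.
S9: not dominated (best cost).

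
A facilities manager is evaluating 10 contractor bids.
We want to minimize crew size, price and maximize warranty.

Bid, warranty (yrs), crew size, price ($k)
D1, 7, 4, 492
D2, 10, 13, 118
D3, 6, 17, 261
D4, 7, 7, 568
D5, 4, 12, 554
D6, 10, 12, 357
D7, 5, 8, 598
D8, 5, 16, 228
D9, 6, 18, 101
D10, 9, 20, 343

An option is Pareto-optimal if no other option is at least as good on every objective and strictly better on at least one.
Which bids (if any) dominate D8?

D2: warranty 10≥5, crew size 13≤16, price 118≤228 — dominates D8.
Others (D1, D3, D4, D5, D6, D7, D9, D10) are each worse than D8 on at least one objective.

D2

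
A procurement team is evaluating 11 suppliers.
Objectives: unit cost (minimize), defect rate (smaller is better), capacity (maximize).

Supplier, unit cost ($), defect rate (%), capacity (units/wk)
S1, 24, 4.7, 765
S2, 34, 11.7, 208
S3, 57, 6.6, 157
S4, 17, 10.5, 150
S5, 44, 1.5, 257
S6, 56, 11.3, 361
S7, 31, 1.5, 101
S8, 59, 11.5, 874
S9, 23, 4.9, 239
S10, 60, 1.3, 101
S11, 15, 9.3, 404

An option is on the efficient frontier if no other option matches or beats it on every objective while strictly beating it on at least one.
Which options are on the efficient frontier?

S1: not dominated.
S2: dominated by S1 (unit cost 24≤34, defect rate 4.7≤11.7, capacity 765≥208).
S3: dominated by S1 (unit cost 24≤57, defect rate 4.7≤6.6, capacity 765≥157).
S4: dominated by S11 (unit cost 15≤17, defect rate 9.3≤10.5, capacity 404≥150).
S5: not dominated.
S6: dominated by S1 (unit cost 24≤56, defect rate 4.7≤11.3, capacity 765≥361).
S7: not dominated.
S8: not dominated (best capacity).
S9: not dominated.
S10: not dominated (best defect rate).
S11: not dominated (best unit cost).

S1, S5, S7, S8, S9, S10, S11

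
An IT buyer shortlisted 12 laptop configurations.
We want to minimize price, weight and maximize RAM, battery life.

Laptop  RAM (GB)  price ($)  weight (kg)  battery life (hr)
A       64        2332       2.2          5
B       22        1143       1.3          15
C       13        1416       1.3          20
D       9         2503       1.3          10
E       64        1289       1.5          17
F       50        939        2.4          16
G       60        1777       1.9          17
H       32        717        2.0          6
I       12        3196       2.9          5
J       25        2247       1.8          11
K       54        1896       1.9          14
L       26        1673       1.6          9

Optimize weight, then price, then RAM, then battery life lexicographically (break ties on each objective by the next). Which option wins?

B

First minimize weight: best is 1.3, kept {B, C, D}.
Then minimize price: best is 1143, kept {B}.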